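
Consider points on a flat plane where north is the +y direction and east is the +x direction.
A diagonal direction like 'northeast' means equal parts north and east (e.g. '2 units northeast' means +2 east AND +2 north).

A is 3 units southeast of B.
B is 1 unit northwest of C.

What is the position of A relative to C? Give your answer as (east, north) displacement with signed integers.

Place C at the origin (east=0, north=0).
  B is 1 unit northwest of C: delta (east=-1, north=+1); B at (east=-1, north=1).
  A is 3 units southeast of B: delta (east=+3, north=-3); A at (east=2, north=-2).
Therefore A relative to C: (east=2, north=-2).

Answer: A is at (east=2, north=-2) relative to C.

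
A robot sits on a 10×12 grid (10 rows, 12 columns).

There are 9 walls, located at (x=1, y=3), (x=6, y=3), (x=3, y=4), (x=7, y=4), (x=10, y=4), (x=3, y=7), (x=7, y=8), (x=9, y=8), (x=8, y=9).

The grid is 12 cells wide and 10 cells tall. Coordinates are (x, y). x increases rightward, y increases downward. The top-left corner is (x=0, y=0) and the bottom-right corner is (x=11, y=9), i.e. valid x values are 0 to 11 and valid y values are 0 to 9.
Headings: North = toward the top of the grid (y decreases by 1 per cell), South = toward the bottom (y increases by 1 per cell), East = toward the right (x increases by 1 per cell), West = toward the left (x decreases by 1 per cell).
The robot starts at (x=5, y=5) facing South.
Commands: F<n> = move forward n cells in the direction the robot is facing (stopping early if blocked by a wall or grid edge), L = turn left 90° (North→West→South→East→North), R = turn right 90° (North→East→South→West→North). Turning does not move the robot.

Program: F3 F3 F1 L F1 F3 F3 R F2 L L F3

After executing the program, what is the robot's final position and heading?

Start: (x=5, y=5), facing South
  F3: move forward 3, now at (x=5, y=8)
  F3: move forward 1/3 (blocked), now at (x=5, y=9)
  F1: move forward 0/1 (blocked), now at (x=5, y=9)
  L: turn left, now facing East
  F1: move forward 1, now at (x=6, y=9)
  F3: move forward 1/3 (blocked), now at (x=7, y=9)
  F3: move forward 0/3 (blocked), now at (x=7, y=9)
  R: turn right, now facing South
  F2: move forward 0/2 (blocked), now at (x=7, y=9)
  L: turn left, now facing East
  L: turn left, now facing North
  F3: move forward 0/3 (blocked), now at (x=7, y=9)
Final: (x=7, y=9), facing North

Answer: Final position: (x=7, y=9), facing North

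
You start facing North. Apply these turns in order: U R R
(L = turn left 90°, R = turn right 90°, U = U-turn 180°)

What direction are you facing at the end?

Answer: Final heading: North

Derivation:
Start: North
  U (U-turn (180°)) -> South
  R (right (90° clockwise)) -> West
  R (right (90° clockwise)) -> North
Final: North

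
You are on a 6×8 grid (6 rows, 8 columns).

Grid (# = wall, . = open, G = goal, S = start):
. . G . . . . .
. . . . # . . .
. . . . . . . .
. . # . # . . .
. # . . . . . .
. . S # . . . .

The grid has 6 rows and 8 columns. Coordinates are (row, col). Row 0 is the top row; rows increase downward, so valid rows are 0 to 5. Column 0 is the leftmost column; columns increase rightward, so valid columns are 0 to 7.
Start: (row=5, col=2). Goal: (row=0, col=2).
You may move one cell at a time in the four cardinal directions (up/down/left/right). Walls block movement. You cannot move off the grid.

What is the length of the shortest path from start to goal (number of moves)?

Answer: Shortest path length: 7

Derivation:
BFS from (row=5, col=2) until reaching (row=0, col=2):
  Distance 0: (row=5, col=2)
  Distance 1: (row=4, col=2), (row=5, col=1)
  Distance 2: (row=4, col=3), (row=5, col=0)
  Distance 3: (row=3, col=3), (row=4, col=0), (row=4, col=4)
  Distance 4: (row=2, col=3), (row=3, col=0), (row=4, col=5), (row=5, col=4)
  Distance 5: (row=1, col=3), (row=2, col=0), (row=2, col=2), (row=2, col=4), (row=3, col=1), (row=3, col=5), (row=4, col=6), (row=5, col=5)
  Distance 6: (row=0, col=3), (row=1, col=0), (row=1, col=2), (row=2, col=1), (row=2, col=5), (row=3, col=6), (row=4, col=7), (row=5, col=6)
  Distance 7: (row=0, col=0), (row=0, col=2), (row=0, col=4), (row=1, col=1), (row=1, col=5), (row=2, col=6), (row=3, col=7), (row=5, col=7)  <- goal reached here
One shortest path (7 moves): (row=5, col=2) -> (row=4, col=2) -> (row=4, col=3) -> (row=3, col=3) -> (row=2, col=3) -> (row=2, col=2) -> (row=1, col=2) -> (row=0, col=2)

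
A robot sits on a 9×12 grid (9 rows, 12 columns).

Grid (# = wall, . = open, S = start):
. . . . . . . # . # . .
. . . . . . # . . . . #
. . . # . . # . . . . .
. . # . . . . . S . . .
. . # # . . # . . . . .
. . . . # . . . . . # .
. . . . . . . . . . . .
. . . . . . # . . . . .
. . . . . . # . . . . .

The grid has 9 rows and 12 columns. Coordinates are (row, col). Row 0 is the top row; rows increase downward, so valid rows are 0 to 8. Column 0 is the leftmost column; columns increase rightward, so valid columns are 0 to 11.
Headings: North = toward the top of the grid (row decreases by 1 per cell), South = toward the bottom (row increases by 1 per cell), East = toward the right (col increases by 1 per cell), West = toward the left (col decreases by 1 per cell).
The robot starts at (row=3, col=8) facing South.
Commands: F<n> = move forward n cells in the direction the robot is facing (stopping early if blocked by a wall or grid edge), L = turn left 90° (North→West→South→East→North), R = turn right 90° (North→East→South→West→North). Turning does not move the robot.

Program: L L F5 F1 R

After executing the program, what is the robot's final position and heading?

Answer: Final position: (row=0, col=8), facing East

Derivation:
Start: (row=3, col=8), facing South
  L: turn left, now facing East
  L: turn left, now facing North
  F5: move forward 3/5 (blocked), now at (row=0, col=8)
  F1: move forward 0/1 (blocked), now at (row=0, col=8)
  R: turn right, now facing East
Final: (row=0, col=8), facing East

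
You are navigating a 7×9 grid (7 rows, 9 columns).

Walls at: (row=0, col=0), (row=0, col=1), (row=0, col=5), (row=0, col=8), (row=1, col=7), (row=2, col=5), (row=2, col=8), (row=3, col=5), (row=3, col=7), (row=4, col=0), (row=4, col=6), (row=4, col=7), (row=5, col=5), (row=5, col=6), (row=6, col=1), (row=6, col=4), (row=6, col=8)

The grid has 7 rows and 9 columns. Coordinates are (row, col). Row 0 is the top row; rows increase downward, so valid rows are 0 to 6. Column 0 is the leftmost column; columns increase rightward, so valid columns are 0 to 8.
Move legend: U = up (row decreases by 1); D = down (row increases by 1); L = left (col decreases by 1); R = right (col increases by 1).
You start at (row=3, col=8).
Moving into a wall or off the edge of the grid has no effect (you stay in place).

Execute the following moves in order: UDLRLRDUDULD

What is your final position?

Start: (row=3, col=8)
  U (up): blocked, stay at (row=3, col=8)
  D (down): (row=3, col=8) -> (row=4, col=8)
  L (left): blocked, stay at (row=4, col=8)
  R (right): blocked, stay at (row=4, col=8)
  L (left): blocked, stay at (row=4, col=8)
  R (right): blocked, stay at (row=4, col=8)
  D (down): (row=4, col=8) -> (row=5, col=8)
  U (up): (row=5, col=8) -> (row=4, col=8)
  D (down): (row=4, col=8) -> (row=5, col=8)
  U (up): (row=5, col=8) -> (row=4, col=8)
  L (left): blocked, stay at (row=4, col=8)
  D (down): (row=4, col=8) -> (row=5, col=8)
Final: (row=5, col=8)

Answer: Final position: (row=5, col=8)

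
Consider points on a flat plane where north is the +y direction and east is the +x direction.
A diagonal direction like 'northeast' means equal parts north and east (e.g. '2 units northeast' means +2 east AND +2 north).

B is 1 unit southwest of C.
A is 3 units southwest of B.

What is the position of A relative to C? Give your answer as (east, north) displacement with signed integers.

Place C at the origin (east=0, north=0).
  B is 1 unit southwest of C: delta (east=-1, north=-1); B at (east=-1, north=-1).
  A is 3 units southwest of B: delta (east=-3, north=-3); A at (east=-4, north=-4).
Therefore A relative to C: (east=-4, north=-4).

Answer: A is at (east=-4, north=-4) relative to C.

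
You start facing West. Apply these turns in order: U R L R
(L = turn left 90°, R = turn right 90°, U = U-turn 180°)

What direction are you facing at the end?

Answer: Final heading: South

Derivation:
Start: West
  U (U-turn (180°)) -> East
  R (right (90° clockwise)) -> South
  L (left (90° counter-clockwise)) -> East
  R (right (90° clockwise)) -> South
Final: South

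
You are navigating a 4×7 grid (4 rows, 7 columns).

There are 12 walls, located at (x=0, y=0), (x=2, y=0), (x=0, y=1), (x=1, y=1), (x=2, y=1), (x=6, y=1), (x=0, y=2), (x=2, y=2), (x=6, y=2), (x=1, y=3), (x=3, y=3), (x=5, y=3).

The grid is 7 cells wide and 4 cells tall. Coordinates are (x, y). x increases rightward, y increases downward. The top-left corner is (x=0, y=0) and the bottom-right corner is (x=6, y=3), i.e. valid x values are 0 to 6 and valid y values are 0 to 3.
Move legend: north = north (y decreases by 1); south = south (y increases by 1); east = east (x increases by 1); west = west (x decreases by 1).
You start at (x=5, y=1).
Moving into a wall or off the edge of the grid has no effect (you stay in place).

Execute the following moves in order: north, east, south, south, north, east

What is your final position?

Answer: Final position: (x=6, y=0)

Derivation:
Start: (x=5, y=1)
  north (north): (x=5, y=1) -> (x=5, y=0)
  east (east): (x=5, y=0) -> (x=6, y=0)
  south (south): blocked, stay at (x=6, y=0)
  south (south): blocked, stay at (x=6, y=0)
  north (north): blocked, stay at (x=6, y=0)
  east (east): blocked, stay at (x=6, y=0)
Final: (x=6, y=0)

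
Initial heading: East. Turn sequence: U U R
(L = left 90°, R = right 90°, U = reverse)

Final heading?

Start: East
  U (U-turn (180°)) -> West
  U (U-turn (180°)) -> East
  R (right (90° clockwise)) -> South
Final: South

Answer: Final heading: South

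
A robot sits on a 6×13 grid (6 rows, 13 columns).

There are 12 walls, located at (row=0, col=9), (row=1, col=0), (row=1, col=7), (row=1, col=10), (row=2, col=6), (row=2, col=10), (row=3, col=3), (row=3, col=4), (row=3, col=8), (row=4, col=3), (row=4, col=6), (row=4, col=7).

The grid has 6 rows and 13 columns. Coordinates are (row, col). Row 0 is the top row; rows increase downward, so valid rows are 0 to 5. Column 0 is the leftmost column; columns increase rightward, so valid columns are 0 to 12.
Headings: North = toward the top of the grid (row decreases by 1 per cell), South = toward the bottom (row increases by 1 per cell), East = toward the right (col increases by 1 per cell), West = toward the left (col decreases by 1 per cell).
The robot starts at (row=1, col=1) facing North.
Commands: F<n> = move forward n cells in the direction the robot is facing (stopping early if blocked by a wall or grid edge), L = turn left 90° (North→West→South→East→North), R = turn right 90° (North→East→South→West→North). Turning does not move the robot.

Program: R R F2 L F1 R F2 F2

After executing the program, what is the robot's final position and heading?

Answer: Final position: (row=5, col=2), facing South

Derivation:
Start: (row=1, col=1), facing North
  R: turn right, now facing East
  R: turn right, now facing South
  F2: move forward 2, now at (row=3, col=1)
  L: turn left, now facing East
  F1: move forward 1, now at (row=3, col=2)
  R: turn right, now facing South
  F2: move forward 2, now at (row=5, col=2)
  F2: move forward 0/2 (blocked), now at (row=5, col=2)
Final: (row=5, col=2), facing South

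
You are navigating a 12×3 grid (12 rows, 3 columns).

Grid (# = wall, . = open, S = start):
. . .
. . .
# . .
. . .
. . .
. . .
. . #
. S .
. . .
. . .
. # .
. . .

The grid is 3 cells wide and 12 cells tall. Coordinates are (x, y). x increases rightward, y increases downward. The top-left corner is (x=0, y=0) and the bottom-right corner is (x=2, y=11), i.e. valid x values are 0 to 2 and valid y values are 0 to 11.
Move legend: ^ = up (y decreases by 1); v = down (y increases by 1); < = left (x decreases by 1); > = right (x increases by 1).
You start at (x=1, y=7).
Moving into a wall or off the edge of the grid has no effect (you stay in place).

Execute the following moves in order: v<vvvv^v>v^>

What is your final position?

Answer: Final position: (x=2, y=11)

Derivation:
Start: (x=1, y=7)
  v (down): (x=1, y=7) -> (x=1, y=8)
  < (left): (x=1, y=8) -> (x=0, y=8)
  v (down): (x=0, y=8) -> (x=0, y=9)
  v (down): (x=0, y=9) -> (x=0, y=10)
  v (down): (x=0, y=10) -> (x=0, y=11)
  v (down): blocked, stay at (x=0, y=11)
  ^ (up): (x=0, y=11) -> (x=0, y=10)
  v (down): (x=0, y=10) -> (x=0, y=11)
  > (right): (x=0, y=11) -> (x=1, y=11)
  v (down): blocked, stay at (x=1, y=11)
  ^ (up): blocked, stay at (x=1, y=11)
  > (right): (x=1, y=11) -> (x=2, y=11)
Final: (x=2, y=11)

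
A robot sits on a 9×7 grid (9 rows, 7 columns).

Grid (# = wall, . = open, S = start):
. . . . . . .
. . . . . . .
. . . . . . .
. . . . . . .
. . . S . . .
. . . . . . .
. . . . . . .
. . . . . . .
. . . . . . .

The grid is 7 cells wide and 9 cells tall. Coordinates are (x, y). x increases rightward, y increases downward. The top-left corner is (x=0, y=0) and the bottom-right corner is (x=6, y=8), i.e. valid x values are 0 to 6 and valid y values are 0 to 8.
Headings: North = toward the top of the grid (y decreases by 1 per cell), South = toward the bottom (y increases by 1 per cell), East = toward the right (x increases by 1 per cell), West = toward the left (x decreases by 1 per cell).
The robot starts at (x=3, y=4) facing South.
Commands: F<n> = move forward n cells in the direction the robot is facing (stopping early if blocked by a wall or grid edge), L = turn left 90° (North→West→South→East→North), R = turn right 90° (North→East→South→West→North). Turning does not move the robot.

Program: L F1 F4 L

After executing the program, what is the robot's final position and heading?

Answer: Final position: (x=6, y=4), facing North

Derivation:
Start: (x=3, y=4), facing South
  L: turn left, now facing East
  F1: move forward 1, now at (x=4, y=4)
  F4: move forward 2/4 (blocked), now at (x=6, y=4)
  L: turn left, now facing North
Final: (x=6, y=4), facing North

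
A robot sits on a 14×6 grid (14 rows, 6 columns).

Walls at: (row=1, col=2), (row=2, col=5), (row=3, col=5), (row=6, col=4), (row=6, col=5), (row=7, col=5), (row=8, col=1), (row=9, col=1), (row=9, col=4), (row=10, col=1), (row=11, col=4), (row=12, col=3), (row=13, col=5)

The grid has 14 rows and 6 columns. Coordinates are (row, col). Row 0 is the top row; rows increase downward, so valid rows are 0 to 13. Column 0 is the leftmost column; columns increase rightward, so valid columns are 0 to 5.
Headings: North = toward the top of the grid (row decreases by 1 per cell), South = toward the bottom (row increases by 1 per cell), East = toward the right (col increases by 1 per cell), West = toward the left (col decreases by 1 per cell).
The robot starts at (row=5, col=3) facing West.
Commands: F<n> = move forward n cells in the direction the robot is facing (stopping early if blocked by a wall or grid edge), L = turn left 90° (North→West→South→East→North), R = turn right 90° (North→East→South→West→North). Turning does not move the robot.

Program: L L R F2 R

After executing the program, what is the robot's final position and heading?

Answer: Final position: (row=7, col=3), facing West

Derivation:
Start: (row=5, col=3), facing West
  L: turn left, now facing South
  L: turn left, now facing East
  R: turn right, now facing South
  F2: move forward 2, now at (row=7, col=3)
  R: turn right, now facing West
Final: (row=7, col=3), facing West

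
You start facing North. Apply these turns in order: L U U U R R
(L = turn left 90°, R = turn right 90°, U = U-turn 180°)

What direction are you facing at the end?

Answer: Final heading: West

Derivation:
Start: North
  L (left (90° counter-clockwise)) -> West
  U (U-turn (180°)) -> East
  U (U-turn (180°)) -> West
  U (U-turn (180°)) -> East
  R (right (90° clockwise)) -> South
  R (right (90° clockwise)) -> West
Final: West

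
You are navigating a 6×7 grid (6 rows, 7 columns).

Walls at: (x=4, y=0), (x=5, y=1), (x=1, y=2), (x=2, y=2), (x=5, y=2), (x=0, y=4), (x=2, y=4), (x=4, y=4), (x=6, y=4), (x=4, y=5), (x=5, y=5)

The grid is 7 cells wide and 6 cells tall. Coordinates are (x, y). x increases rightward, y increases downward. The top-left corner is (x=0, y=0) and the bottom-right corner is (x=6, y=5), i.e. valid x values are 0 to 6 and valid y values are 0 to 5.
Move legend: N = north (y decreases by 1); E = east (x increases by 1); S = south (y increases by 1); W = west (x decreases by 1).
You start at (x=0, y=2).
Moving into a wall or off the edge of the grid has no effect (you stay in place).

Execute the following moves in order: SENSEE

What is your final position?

Start: (x=0, y=2)
  S (south): (x=0, y=2) -> (x=0, y=3)
  E (east): (x=0, y=3) -> (x=1, y=3)
  N (north): blocked, stay at (x=1, y=3)
  S (south): (x=1, y=3) -> (x=1, y=4)
  E (east): blocked, stay at (x=1, y=4)
  E (east): blocked, stay at (x=1, y=4)
Final: (x=1, y=4)

Answer: Final position: (x=1, y=4)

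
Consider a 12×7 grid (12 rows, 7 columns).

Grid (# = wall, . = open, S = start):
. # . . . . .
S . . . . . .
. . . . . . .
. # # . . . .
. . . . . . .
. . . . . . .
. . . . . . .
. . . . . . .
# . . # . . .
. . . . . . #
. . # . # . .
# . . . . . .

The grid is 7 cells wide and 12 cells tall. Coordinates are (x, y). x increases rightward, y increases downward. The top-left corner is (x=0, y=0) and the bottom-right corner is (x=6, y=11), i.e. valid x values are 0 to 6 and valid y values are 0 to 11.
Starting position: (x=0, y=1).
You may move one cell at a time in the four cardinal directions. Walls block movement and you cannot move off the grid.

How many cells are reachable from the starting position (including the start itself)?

Answer: Reachable cells: 75

Derivation:
BFS flood-fill from (x=0, y=1):
  Distance 0: (x=0, y=1)
  Distance 1: (x=0, y=0), (x=1, y=1), (x=0, y=2)
  Distance 2: (x=2, y=1), (x=1, y=2), (x=0, y=3)
  Distance 3: (x=2, y=0), (x=3, y=1), (x=2, y=2), (x=0, y=4)
  Distance 4: (x=3, y=0), (x=4, y=1), (x=3, y=2), (x=1, y=4), (x=0, y=5)
  Distance 5: (x=4, y=0), (x=5, y=1), (x=4, y=2), (x=3, y=3), (x=2, y=4), (x=1, y=5), (x=0, y=6)
  Distance 6: (x=5, y=0), (x=6, y=1), (x=5, y=2), (x=4, y=3), (x=3, y=4), (x=2, y=5), (x=1, y=6), (x=0, y=7)
  Distance 7: (x=6, y=0), (x=6, y=2), (x=5, y=3), (x=4, y=4), (x=3, y=5), (x=2, y=6), (x=1, y=7)
  Distance 8: (x=6, y=3), (x=5, y=4), (x=4, y=5), (x=3, y=6), (x=2, y=7), (x=1, y=8)
  Distance 9: (x=6, y=4), (x=5, y=5), (x=4, y=6), (x=3, y=7), (x=2, y=8), (x=1, y=9)
  Distance 10: (x=6, y=5), (x=5, y=6), (x=4, y=7), (x=0, y=9), (x=2, y=9), (x=1, y=10)
  Distance 11: (x=6, y=6), (x=5, y=7), (x=4, y=8), (x=3, y=9), (x=0, y=10), (x=1, y=11)
  Distance 12: (x=6, y=7), (x=5, y=8), (x=4, y=9), (x=3, y=10), (x=2, y=11)
  Distance 13: (x=6, y=8), (x=5, y=9), (x=3, y=11)
  Distance 14: (x=5, y=10), (x=4, y=11)
  Distance 15: (x=6, y=10), (x=5, y=11)
  Distance 16: (x=6, y=11)
Total reachable: 75 (grid has 75 open cells total)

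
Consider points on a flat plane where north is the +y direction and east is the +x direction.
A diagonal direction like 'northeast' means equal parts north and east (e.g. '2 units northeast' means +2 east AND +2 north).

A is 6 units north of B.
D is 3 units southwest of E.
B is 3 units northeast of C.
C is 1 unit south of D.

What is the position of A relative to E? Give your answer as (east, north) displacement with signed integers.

Place E at the origin (east=0, north=0).
  D is 3 units southwest of E: delta (east=-3, north=-3); D at (east=-3, north=-3).
  C is 1 unit south of D: delta (east=+0, north=-1); C at (east=-3, north=-4).
  B is 3 units northeast of C: delta (east=+3, north=+3); B at (east=0, north=-1).
  A is 6 units north of B: delta (east=+0, north=+6); A at (east=0, north=5).
Therefore A relative to E: (east=0, north=5).

Answer: A is at (east=0, north=5) relative to E.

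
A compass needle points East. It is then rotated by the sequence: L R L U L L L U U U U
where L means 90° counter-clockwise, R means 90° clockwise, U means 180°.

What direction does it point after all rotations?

Answer: Final heading: West

Derivation:
Start: East
  L (left (90° counter-clockwise)) -> North
  R (right (90° clockwise)) -> East
  L (left (90° counter-clockwise)) -> North
  U (U-turn (180°)) -> South
  L (left (90° counter-clockwise)) -> East
  L (left (90° counter-clockwise)) -> North
  L (left (90° counter-clockwise)) -> West
  U (U-turn (180°)) -> East
  U (U-turn (180°)) -> West
  U (U-turn (180°)) -> East
  U (U-turn (180°)) -> West
Final: West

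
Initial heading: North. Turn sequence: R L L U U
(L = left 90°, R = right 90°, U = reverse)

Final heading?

Start: North
  R (right (90° clockwise)) -> East
  L (left (90° counter-clockwise)) -> North
  L (left (90° counter-clockwise)) -> West
  U (U-turn (180°)) -> East
  U (U-turn (180°)) -> West
Final: West

Answer: Final heading: West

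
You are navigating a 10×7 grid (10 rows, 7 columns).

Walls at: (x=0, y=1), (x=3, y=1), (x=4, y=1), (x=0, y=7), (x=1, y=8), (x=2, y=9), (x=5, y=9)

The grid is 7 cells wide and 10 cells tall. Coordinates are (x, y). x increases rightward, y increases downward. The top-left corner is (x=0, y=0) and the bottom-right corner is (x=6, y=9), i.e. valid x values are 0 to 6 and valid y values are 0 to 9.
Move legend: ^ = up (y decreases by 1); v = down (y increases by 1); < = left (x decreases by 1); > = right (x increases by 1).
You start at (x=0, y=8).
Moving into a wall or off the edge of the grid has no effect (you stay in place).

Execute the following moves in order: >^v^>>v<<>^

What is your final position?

Start: (x=0, y=8)
  > (right): blocked, stay at (x=0, y=8)
  ^ (up): blocked, stay at (x=0, y=8)
  v (down): (x=0, y=8) -> (x=0, y=9)
  ^ (up): (x=0, y=9) -> (x=0, y=8)
  > (right): blocked, stay at (x=0, y=8)
  > (right): blocked, stay at (x=0, y=8)
  v (down): (x=0, y=8) -> (x=0, y=9)
  < (left): blocked, stay at (x=0, y=9)
  < (left): blocked, stay at (x=0, y=9)
  > (right): (x=0, y=9) -> (x=1, y=9)
  ^ (up): blocked, stay at (x=1, y=9)
Final: (x=1, y=9)

Answer: Final position: (x=1, y=9)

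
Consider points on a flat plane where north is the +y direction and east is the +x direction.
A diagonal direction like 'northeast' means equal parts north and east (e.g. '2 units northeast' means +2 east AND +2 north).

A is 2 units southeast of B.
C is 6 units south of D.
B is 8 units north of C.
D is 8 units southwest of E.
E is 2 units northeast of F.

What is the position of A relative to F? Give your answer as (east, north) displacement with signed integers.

Place F at the origin (east=0, north=0).
  E is 2 units northeast of F: delta (east=+2, north=+2); E at (east=2, north=2).
  D is 8 units southwest of E: delta (east=-8, north=-8); D at (east=-6, north=-6).
  C is 6 units south of D: delta (east=+0, north=-6); C at (east=-6, north=-12).
  B is 8 units north of C: delta (east=+0, north=+8); B at (east=-6, north=-4).
  A is 2 units southeast of B: delta (east=+2, north=-2); A at (east=-4, north=-6).
Therefore A relative to F: (east=-4, north=-6).

Answer: A is at (east=-4, north=-6) relative to F.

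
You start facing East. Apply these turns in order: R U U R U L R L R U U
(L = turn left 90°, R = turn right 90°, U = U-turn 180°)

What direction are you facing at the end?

Answer: Final heading: East

Derivation:
Start: East
  R (right (90° clockwise)) -> South
  U (U-turn (180°)) -> North
  U (U-turn (180°)) -> South
  R (right (90° clockwise)) -> West
  U (U-turn (180°)) -> East
  L (left (90° counter-clockwise)) -> North
  R (right (90° clockwise)) -> East
  L (left (90° counter-clockwise)) -> North
  R (right (90° clockwise)) -> East
  U (U-turn (180°)) -> West
  U (U-turn (180°)) -> East
Final: East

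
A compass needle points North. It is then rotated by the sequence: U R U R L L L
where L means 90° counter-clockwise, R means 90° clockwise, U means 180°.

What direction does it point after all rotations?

Answer: Final heading: West

Derivation:
Start: North
  U (U-turn (180°)) -> South
  R (right (90° clockwise)) -> West
  U (U-turn (180°)) -> East
  R (right (90° clockwise)) -> South
  L (left (90° counter-clockwise)) -> East
  L (left (90° counter-clockwise)) -> North
  L (left (90° counter-clockwise)) -> West
Final: West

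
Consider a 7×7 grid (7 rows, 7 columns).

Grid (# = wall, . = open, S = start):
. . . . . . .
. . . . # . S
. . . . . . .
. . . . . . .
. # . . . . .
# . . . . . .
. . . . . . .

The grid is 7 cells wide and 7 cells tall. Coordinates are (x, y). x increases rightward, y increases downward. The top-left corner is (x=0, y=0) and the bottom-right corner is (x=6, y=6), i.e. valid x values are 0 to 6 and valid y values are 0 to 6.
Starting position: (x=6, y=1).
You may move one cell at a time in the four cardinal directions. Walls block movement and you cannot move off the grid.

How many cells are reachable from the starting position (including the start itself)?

Answer: Reachable cells: 46

Derivation:
BFS flood-fill from (x=6, y=1):
  Distance 0: (x=6, y=1)
  Distance 1: (x=6, y=0), (x=5, y=1), (x=6, y=2)
  Distance 2: (x=5, y=0), (x=5, y=2), (x=6, y=3)
  Distance 3: (x=4, y=0), (x=4, y=2), (x=5, y=3), (x=6, y=4)
  Distance 4: (x=3, y=0), (x=3, y=2), (x=4, y=3), (x=5, y=4), (x=6, y=5)
  Distance 5: (x=2, y=0), (x=3, y=1), (x=2, y=2), (x=3, y=3), (x=4, y=4), (x=5, y=5), (x=6, y=6)
  Distance 6: (x=1, y=0), (x=2, y=1), (x=1, y=2), (x=2, y=3), (x=3, y=4), (x=4, y=5), (x=5, y=6)
  Distance 7: (x=0, y=0), (x=1, y=1), (x=0, y=2), (x=1, y=3), (x=2, y=4), (x=3, y=5), (x=4, y=6)
  Distance 8: (x=0, y=1), (x=0, y=3), (x=2, y=5), (x=3, y=6)
  Distance 9: (x=0, y=4), (x=1, y=5), (x=2, y=6)
  Distance 10: (x=1, y=6)
  Distance 11: (x=0, y=6)
Total reachable: 46 (grid has 46 open cells total)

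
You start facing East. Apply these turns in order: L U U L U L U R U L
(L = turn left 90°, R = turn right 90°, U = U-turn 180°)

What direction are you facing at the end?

Start: East
  L (left (90° counter-clockwise)) -> North
  U (U-turn (180°)) -> South
  U (U-turn (180°)) -> North
  L (left (90° counter-clockwise)) -> West
  U (U-turn (180°)) -> East
  L (left (90° counter-clockwise)) -> North
  U (U-turn (180°)) -> South
  R (right (90° clockwise)) -> West
  U (U-turn (180°)) -> East
  L (left (90° counter-clockwise)) -> North
Final: North

Answer: Final heading: North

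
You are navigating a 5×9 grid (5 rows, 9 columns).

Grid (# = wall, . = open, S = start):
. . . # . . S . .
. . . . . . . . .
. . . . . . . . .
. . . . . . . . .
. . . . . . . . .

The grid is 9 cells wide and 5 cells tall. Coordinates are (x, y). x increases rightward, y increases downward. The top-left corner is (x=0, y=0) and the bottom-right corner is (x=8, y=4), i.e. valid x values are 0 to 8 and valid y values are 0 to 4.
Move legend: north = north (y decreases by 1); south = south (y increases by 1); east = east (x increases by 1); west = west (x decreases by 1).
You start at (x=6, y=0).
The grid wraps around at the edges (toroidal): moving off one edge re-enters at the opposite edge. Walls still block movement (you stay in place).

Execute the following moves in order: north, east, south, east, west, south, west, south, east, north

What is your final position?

Answer: Final position: (x=7, y=1)

Derivation:
Start: (x=6, y=0)
  north (north): (x=6, y=0) -> (x=6, y=4)
  east (east): (x=6, y=4) -> (x=7, y=4)
  south (south): (x=7, y=4) -> (x=7, y=0)
  east (east): (x=7, y=0) -> (x=8, y=0)
  west (west): (x=8, y=0) -> (x=7, y=0)
  south (south): (x=7, y=0) -> (x=7, y=1)
  west (west): (x=7, y=1) -> (x=6, y=1)
  south (south): (x=6, y=1) -> (x=6, y=2)
  east (east): (x=6, y=2) -> (x=7, y=2)
  north (north): (x=7, y=2) -> (x=7, y=1)
Final: (x=7, y=1)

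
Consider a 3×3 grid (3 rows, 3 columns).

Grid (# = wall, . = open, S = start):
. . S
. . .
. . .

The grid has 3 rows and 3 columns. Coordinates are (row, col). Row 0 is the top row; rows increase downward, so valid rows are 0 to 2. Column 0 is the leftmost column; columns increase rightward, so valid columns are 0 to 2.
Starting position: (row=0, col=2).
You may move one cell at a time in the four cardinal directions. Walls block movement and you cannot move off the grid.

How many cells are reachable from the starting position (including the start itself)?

BFS flood-fill from (row=0, col=2):
  Distance 0: (row=0, col=2)
  Distance 1: (row=0, col=1), (row=1, col=2)
  Distance 2: (row=0, col=0), (row=1, col=1), (row=2, col=2)
  Distance 3: (row=1, col=0), (row=2, col=1)
  Distance 4: (row=2, col=0)
Total reachable: 9 (grid has 9 open cells total)

Answer: Reachable cells: 9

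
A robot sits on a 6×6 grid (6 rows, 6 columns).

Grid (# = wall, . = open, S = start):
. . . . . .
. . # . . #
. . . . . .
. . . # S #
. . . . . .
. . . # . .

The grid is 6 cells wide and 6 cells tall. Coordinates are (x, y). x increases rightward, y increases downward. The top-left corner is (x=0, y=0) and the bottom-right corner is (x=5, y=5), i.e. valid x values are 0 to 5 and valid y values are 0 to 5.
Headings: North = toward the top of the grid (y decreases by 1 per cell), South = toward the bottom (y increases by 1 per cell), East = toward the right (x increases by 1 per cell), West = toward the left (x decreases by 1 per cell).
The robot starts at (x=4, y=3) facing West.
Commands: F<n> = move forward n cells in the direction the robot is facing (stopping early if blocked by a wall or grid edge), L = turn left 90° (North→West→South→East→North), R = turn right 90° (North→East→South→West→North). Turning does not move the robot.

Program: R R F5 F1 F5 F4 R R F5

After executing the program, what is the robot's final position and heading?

Answer: Final position: (x=4, y=3), facing West

Derivation:
Start: (x=4, y=3), facing West
  R: turn right, now facing North
  R: turn right, now facing East
  F5: move forward 0/5 (blocked), now at (x=4, y=3)
  F1: move forward 0/1 (blocked), now at (x=4, y=3)
  F5: move forward 0/5 (blocked), now at (x=4, y=3)
  F4: move forward 0/4 (blocked), now at (x=4, y=3)
  R: turn right, now facing South
  R: turn right, now facing West
  F5: move forward 0/5 (blocked), now at (x=4, y=3)
Final: (x=4, y=3), facing West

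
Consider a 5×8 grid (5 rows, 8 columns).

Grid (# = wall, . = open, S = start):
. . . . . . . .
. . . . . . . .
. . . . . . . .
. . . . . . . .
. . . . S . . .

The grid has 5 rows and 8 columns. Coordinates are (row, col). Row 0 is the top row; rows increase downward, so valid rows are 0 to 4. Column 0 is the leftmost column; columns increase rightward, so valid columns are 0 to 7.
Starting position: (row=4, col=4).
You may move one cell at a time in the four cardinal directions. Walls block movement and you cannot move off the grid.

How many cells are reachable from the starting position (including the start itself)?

BFS flood-fill from (row=4, col=4):
  Distance 0: (row=4, col=4)
  Distance 1: (row=3, col=4), (row=4, col=3), (row=4, col=5)
  Distance 2: (row=2, col=4), (row=3, col=3), (row=3, col=5), (row=4, col=2), (row=4, col=6)
  Distance 3: (row=1, col=4), (row=2, col=3), (row=2, col=5), (row=3, col=2), (row=3, col=6), (row=4, col=1), (row=4, col=7)
  Distance 4: (row=0, col=4), (row=1, col=3), (row=1, col=5), (row=2, col=2), (row=2, col=6), (row=3, col=1), (row=3, col=7), (row=4, col=0)
  Distance 5: (row=0, col=3), (row=0, col=5), (row=1, col=2), (row=1, col=6), (row=2, col=1), (row=2, col=7), (row=3, col=0)
  Distance 6: (row=0, col=2), (row=0, col=6), (row=1, col=1), (row=1, col=7), (row=2, col=0)
  Distance 7: (row=0, col=1), (row=0, col=7), (row=1, col=0)
  Distance 8: (row=0, col=0)
Total reachable: 40 (grid has 40 open cells total)

Answer: Reachable cells: 40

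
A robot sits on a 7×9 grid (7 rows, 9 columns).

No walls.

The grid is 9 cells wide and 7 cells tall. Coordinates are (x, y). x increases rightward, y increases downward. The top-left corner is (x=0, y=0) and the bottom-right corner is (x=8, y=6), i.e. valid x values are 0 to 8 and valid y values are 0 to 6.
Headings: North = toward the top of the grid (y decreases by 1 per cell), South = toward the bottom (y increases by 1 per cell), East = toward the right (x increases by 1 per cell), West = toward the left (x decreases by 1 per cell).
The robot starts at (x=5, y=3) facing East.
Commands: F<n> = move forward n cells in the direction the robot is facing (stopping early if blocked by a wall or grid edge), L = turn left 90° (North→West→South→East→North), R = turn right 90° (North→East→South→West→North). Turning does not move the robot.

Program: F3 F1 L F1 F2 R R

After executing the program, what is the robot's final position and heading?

Start: (x=5, y=3), facing East
  F3: move forward 3, now at (x=8, y=3)
  F1: move forward 0/1 (blocked), now at (x=8, y=3)
  L: turn left, now facing North
  F1: move forward 1, now at (x=8, y=2)
  F2: move forward 2, now at (x=8, y=0)
  R: turn right, now facing East
  R: turn right, now facing South
Final: (x=8, y=0), facing South

Answer: Final position: (x=8, y=0), facing South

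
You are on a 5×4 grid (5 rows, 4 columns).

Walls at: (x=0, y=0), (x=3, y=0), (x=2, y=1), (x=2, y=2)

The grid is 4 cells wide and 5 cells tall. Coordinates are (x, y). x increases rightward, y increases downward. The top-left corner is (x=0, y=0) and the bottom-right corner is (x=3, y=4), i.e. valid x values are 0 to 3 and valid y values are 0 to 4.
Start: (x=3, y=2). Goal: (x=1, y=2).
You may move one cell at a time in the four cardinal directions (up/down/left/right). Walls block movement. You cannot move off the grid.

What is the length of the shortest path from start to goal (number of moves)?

BFS from (x=3, y=2) until reaching (x=1, y=2):
  Distance 0: (x=3, y=2)
  Distance 1: (x=3, y=1), (x=3, y=3)
  Distance 2: (x=2, y=3), (x=3, y=4)
  Distance 3: (x=1, y=3), (x=2, y=4)
  Distance 4: (x=1, y=2), (x=0, y=3), (x=1, y=4)  <- goal reached here
One shortest path (4 moves): (x=3, y=2) -> (x=3, y=3) -> (x=2, y=3) -> (x=1, y=3) -> (x=1, y=2)

Answer: Shortest path length: 4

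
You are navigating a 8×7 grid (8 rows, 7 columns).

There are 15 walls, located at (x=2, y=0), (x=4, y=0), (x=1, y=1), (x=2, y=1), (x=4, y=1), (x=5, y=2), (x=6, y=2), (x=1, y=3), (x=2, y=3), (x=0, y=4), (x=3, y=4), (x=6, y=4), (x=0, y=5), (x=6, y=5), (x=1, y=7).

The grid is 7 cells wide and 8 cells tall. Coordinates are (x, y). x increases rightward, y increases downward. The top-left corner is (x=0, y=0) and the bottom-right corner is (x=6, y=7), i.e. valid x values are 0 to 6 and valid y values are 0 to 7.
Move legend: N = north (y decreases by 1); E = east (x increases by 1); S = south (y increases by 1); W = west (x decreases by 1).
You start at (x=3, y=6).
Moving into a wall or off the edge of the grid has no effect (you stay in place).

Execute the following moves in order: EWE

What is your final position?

Answer: Final position: (x=4, y=6)

Derivation:
Start: (x=3, y=6)
  E (east): (x=3, y=6) -> (x=4, y=6)
  W (west): (x=4, y=6) -> (x=3, y=6)
  E (east): (x=3, y=6) -> (x=4, y=6)
Final: (x=4, y=6)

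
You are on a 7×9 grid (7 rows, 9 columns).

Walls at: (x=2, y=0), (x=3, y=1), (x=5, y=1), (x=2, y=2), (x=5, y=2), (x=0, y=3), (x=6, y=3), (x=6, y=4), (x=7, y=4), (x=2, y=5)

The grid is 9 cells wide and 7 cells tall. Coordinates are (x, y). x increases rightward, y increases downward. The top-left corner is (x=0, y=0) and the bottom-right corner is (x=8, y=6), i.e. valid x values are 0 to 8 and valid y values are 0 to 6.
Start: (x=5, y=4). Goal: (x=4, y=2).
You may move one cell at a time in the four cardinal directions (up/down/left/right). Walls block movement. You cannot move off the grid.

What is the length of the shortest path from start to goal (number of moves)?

BFS from (x=5, y=4) until reaching (x=4, y=2):
  Distance 0: (x=5, y=4)
  Distance 1: (x=5, y=3), (x=4, y=4), (x=5, y=5)
  Distance 2: (x=4, y=3), (x=3, y=4), (x=4, y=5), (x=6, y=5), (x=5, y=6)
  Distance 3: (x=4, y=2), (x=3, y=3), (x=2, y=4), (x=3, y=5), (x=7, y=5), (x=4, y=6), (x=6, y=6)  <- goal reached here
One shortest path (3 moves): (x=5, y=4) -> (x=4, y=4) -> (x=4, y=3) -> (x=4, y=2)

Answer: Shortest path length: 3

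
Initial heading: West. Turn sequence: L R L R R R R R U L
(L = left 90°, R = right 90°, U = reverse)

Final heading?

Start: West
  L (left (90° counter-clockwise)) -> South
  R (right (90° clockwise)) -> West
  L (left (90° counter-clockwise)) -> South
  R (right (90° clockwise)) -> West
  R (right (90° clockwise)) -> North
  R (right (90° clockwise)) -> East
  R (right (90° clockwise)) -> South
  R (right (90° clockwise)) -> West
  U (U-turn (180°)) -> East
  L (left (90° counter-clockwise)) -> North
Final: North

Answer: Final heading: North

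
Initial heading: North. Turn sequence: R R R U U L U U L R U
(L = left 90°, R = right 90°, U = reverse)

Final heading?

Start: North
  R (right (90° clockwise)) -> East
  R (right (90° clockwise)) -> South
  R (right (90° clockwise)) -> West
  U (U-turn (180°)) -> East
  U (U-turn (180°)) -> West
  L (left (90° counter-clockwise)) -> South
  U (U-turn (180°)) -> North
  U (U-turn (180°)) -> South
  L (left (90° counter-clockwise)) -> East
  R (right (90° clockwise)) -> South
  U (U-turn (180°)) -> North
Final: North

Answer: Final heading: North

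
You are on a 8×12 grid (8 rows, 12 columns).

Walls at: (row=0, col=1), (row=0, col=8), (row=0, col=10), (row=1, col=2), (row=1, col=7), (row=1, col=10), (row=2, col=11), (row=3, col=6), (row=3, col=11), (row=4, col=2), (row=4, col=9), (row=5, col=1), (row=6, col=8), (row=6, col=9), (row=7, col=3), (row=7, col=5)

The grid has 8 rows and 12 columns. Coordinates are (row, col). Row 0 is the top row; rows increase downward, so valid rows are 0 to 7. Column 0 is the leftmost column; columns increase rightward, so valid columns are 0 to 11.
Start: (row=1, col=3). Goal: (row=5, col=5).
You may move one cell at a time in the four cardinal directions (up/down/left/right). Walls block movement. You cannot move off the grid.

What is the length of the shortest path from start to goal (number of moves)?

BFS from (row=1, col=3) until reaching (row=5, col=5):
  Distance 0: (row=1, col=3)
  Distance 1: (row=0, col=3), (row=1, col=4), (row=2, col=3)
  Distance 2: (row=0, col=2), (row=0, col=4), (row=1, col=5), (row=2, col=2), (row=2, col=4), (row=3, col=3)
  Distance 3: (row=0, col=5), (row=1, col=6), (row=2, col=1), (row=2, col=5), (row=3, col=2), (row=3, col=4), (row=4, col=3)
  Distance 4: (row=0, col=6), (row=1, col=1), (row=2, col=0), (row=2, col=6), (row=3, col=1), (row=3, col=5), (row=4, col=4), (row=5, col=3)
  Distance 5: (row=0, col=7), (row=1, col=0), (row=2, col=7), (row=3, col=0), (row=4, col=1), (row=4, col=5), (row=5, col=2), (row=5, col=4), (row=6, col=3)
  Distance 6: (row=0, col=0), (row=2, col=8), (row=3, col=7), (row=4, col=0), (row=4, col=6), (row=5, col=5), (row=6, col=2), (row=6, col=4)  <- goal reached here
One shortest path (6 moves): (row=1, col=3) -> (row=1, col=4) -> (row=1, col=5) -> (row=2, col=5) -> (row=3, col=5) -> (row=4, col=5) -> (row=5, col=5)

Answer: Shortest path length: 6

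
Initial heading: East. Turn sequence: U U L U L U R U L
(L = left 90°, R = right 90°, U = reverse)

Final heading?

Start: East
  U (U-turn (180°)) -> West
  U (U-turn (180°)) -> East
  L (left (90° counter-clockwise)) -> North
  U (U-turn (180°)) -> South
  L (left (90° counter-clockwise)) -> East
  U (U-turn (180°)) -> West
  R (right (90° clockwise)) -> North
  U (U-turn (180°)) -> South
  L (left (90° counter-clockwise)) -> East
Final: East

Answer: Final heading: East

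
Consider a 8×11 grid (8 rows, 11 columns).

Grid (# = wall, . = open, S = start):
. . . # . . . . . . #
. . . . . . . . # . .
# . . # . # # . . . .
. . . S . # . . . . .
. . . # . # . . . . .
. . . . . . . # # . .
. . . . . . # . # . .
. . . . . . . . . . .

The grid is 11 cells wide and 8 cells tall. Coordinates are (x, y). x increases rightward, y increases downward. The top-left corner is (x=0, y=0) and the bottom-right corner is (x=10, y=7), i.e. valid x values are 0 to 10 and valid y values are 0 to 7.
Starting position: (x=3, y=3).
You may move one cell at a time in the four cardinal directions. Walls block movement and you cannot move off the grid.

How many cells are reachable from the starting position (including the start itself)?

Answer: Reachable cells: 74

Derivation:
BFS flood-fill from (x=3, y=3):
  Distance 0: (x=3, y=3)
  Distance 1: (x=2, y=3), (x=4, y=3)
  Distance 2: (x=2, y=2), (x=4, y=2), (x=1, y=3), (x=2, y=4), (x=4, y=4)
  Distance 3: (x=2, y=1), (x=4, y=1), (x=1, y=2), (x=0, y=3), (x=1, y=4), (x=2, y=5), (x=4, y=5)
  Distance 4: (x=2, y=0), (x=4, y=0), (x=1, y=1), (x=3, y=1), (x=5, y=1), (x=0, y=4), (x=1, y=5), (x=3, y=5), (x=5, y=5), (x=2, y=6), (x=4, y=6)
  Distance 5: (x=1, y=0), (x=5, y=0), (x=0, y=1), (x=6, y=1), (x=0, y=5), (x=6, y=5), (x=1, y=6), (x=3, y=6), (x=5, y=6), (x=2, y=7), (x=4, y=7)
  Distance 6: (x=0, y=0), (x=6, y=0), (x=7, y=1), (x=6, y=4), (x=0, y=6), (x=1, y=7), (x=3, y=7), (x=5, y=7)
  Distance 7: (x=7, y=0), (x=7, y=2), (x=6, y=3), (x=7, y=4), (x=0, y=7), (x=6, y=7)
  Distance 8: (x=8, y=0), (x=8, y=2), (x=7, y=3), (x=8, y=4), (x=7, y=7)
  Distance 9: (x=9, y=0), (x=9, y=2), (x=8, y=3), (x=9, y=4), (x=7, y=6), (x=8, y=7)
  Distance 10: (x=9, y=1), (x=10, y=2), (x=9, y=3), (x=10, y=4), (x=9, y=5), (x=9, y=7)
  Distance 11: (x=10, y=1), (x=10, y=3), (x=10, y=5), (x=9, y=6), (x=10, y=7)
  Distance 12: (x=10, y=6)
Total reachable: 74 (grid has 74 open cells total)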